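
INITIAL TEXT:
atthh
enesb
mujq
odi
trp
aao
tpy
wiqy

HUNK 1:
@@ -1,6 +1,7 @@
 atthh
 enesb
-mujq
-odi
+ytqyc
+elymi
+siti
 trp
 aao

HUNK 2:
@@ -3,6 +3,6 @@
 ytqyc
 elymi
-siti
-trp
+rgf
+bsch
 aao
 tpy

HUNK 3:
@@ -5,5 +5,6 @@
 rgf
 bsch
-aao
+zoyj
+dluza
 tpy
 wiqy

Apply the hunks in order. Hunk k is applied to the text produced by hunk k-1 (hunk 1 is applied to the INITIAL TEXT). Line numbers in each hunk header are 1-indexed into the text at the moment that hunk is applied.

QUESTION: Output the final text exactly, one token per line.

Hunk 1: at line 1 remove [mujq,odi] add [ytqyc,elymi,siti] -> 9 lines: atthh enesb ytqyc elymi siti trp aao tpy wiqy
Hunk 2: at line 3 remove [siti,trp] add [rgf,bsch] -> 9 lines: atthh enesb ytqyc elymi rgf bsch aao tpy wiqy
Hunk 3: at line 5 remove [aao] add [zoyj,dluza] -> 10 lines: atthh enesb ytqyc elymi rgf bsch zoyj dluza tpy wiqy

Answer: atthh
enesb
ytqyc
elymi
rgf
bsch
zoyj
dluza
tpy
wiqy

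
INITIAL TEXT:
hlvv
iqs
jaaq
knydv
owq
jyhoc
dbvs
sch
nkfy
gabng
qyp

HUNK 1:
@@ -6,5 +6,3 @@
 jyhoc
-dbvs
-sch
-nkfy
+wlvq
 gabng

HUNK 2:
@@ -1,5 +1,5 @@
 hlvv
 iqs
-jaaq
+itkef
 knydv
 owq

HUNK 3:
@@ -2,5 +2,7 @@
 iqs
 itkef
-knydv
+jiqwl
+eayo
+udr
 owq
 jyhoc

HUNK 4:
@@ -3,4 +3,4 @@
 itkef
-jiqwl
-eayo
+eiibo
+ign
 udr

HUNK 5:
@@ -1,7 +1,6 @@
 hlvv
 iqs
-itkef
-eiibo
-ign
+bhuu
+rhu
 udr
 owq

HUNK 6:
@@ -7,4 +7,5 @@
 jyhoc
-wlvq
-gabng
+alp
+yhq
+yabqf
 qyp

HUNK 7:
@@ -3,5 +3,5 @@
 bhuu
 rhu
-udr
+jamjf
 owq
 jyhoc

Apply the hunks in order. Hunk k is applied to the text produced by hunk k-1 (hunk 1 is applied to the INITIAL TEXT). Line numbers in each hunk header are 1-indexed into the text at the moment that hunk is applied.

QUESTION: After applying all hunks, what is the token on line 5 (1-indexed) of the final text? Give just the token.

Answer: jamjf

Derivation:
Hunk 1: at line 6 remove [dbvs,sch,nkfy] add [wlvq] -> 9 lines: hlvv iqs jaaq knydv owq jyhoc wlvq gabng qyp
Hunk 2: at line 1 remove [jaaq] add [itkef] -> 9 lines: hlvv iqs itkef knydv owq jyhoc wlvq gabng qyp
Hunk 3: at line 2 remove [knydv] add [jiqwl,eayo,udr] -> 11 lines: hlvv iqs itkef jiqwl eayo udr owq jyhoc wlvq gabng qyp
Hunk 4: at line 3 remove [jiqwl,eayo] add [eiibo,ign] -> 11 lines: hlvv iqs itkef eiibo ign udr owq jyhoc wlvq gabng qyp
Hunk 5: at line 1 remove [itkef,eiibo,ign] add [bhuu,rhu] -> 10 lines: hlvv iqs bhuu rhu udr owq jyhoc wlvq gabng qyp
Hunk 6: at line 7 remove [wlvq,gabng] add [alp,yhq,yabqf] -> 11 lines: hlvv iqs bhuu rhu udr owq jyhoc alp yhq yabqf qyp
Hunk 7: at line 3 remove [udr] add [jamjf] -> 11 lines: hlvv iqs bhuu rhu jamjf owq jyhoc alp yhq yabqf qyp
Final line 5: jamjf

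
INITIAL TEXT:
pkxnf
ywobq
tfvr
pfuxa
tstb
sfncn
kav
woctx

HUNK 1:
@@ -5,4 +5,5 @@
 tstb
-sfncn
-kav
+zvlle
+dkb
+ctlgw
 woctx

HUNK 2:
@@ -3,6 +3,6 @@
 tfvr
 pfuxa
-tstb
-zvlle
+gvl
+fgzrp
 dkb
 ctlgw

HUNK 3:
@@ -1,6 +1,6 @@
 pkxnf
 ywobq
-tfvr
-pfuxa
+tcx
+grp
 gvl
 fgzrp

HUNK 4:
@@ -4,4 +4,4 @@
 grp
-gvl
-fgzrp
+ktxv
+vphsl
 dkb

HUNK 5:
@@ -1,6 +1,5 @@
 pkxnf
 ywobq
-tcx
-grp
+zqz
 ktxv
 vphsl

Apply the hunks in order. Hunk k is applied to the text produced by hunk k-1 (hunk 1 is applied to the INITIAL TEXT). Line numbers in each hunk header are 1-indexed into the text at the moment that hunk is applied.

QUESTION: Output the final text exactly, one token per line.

Hunk 1: at line 5 remove [sfncn,kav] add [zvlle,dkb,ctlgw] -> 9 lines: pkxnf ywobq tfvr pfuxa tstb zvlle dkb ctlgw woctx
Hunk 2: at line 3 remove [tstb,zvlle] add [gvl,fgzrp] -> 9 lines: pkxnf ywobq tfvr pfuxa gvl fgzrp dkb ctlgw woctx
Hunk 3: at line 1 remove [tfvr,pfuxa] add [tcx,grp] -> 9 lines: pkxnf ywobq tcx grp gvl fgzrp dkb ctlgw woctx
Hunk 4: at line 4 remove [gvl,fgzrp] add [ktxv,vphsl] -> 9 lines: pkxnf ywobq tcx grp ktxv vphsl dkb ctlgw woctx
Hunk 5: at line 1 remove [tcx,grp] add [zqz] -> 8 lines: pkxnf ywobq zqz ktxv vphsl dkb ctlgw woctx

Answer: pkxnf
ywobq
zqz
ktxv
vphsl
dkb
ctlgw
woctx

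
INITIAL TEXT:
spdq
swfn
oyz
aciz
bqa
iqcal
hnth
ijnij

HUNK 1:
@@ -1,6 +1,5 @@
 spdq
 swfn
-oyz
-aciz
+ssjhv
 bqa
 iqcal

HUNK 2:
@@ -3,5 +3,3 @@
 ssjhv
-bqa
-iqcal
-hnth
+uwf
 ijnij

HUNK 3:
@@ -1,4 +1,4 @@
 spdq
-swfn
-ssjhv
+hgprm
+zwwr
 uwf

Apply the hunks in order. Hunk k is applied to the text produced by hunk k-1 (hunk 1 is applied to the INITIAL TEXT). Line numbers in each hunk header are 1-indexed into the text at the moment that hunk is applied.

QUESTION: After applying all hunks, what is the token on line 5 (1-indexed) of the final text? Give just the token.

Hunk 1: at line 1 remove [oyz,aciz] add [ssjhv] -> 7 lines: spdq swfn ssjhv bqa iqcal hnth ijnij
Hunk 2: at line 3 remove [bqa,iqcal,hnth] add [uwf] -> 5 lines: spdq swfn ssjhv uwf ijnij
Hunk 3: at line 1 remove [swfn,ssjhv] add [hgprm,zwwr] -> 5 lines: spdq hgprm zwwr uwf ijnij
Final line 5: ijnij

Answer: ijnij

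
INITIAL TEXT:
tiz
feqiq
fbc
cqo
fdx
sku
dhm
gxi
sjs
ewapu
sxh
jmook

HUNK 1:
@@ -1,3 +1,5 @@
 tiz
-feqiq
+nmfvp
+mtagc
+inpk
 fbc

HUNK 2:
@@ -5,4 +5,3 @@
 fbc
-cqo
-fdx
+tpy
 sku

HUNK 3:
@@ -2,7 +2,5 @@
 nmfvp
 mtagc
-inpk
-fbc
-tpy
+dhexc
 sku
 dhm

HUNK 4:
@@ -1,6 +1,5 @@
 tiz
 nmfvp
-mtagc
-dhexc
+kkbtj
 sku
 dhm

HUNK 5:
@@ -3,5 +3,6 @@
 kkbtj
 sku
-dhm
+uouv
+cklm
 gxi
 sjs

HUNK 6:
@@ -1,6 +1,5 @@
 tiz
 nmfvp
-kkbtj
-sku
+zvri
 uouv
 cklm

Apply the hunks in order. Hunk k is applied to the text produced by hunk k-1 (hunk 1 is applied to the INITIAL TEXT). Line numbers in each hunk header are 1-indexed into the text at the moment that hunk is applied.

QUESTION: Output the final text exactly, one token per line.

Hunk 1: at line 1 remove [feqiq] add [nmfvp,mtagc,inpk] -> 14 lines: tiz nmfvp mtagc inpk fbc cqo fdx sku dhm gxi sjs ewapu sxh jmook
Hunk 2: at line 5 remove [cqo,fdx] add [tpy] -> 13 lines: tiz nmfvp mtagc inpk fbc tpy sku dhm gxi sjs ewapu sxh jmook
Hunk 3: at line 2 remove [inpk,fbc,tpy] add [dhexc] -> 11 lines: tiz nmfvp mtagc dhexc sku dhm gxi sjs ewapu sxh jmook
Hunk 4: at line 1 remove [mtagc,dhexc] add [kkbtj] -> 10 lines: tiz nmfvp kkbtj sku dhm gxi sjs ewapu sxh jmook
Hunk 5: at line 3 remove [dhm] add [uouv,cklm] -> 11 lines: tiz nmfvp kkbtj sku uouv cklm gxi sjs ewapu sxh jmook
Hunk 6: at line 1 remove [kkbtj,sku] add [zvri] -> 10 lines: tiz nmfvp zvri uouv cklm gxi sjs ewapu sxh jmook

Answer: tiz
nmfvp
zvri
uouv
cklm
gxi
sjs
ewapu
sxh
jmook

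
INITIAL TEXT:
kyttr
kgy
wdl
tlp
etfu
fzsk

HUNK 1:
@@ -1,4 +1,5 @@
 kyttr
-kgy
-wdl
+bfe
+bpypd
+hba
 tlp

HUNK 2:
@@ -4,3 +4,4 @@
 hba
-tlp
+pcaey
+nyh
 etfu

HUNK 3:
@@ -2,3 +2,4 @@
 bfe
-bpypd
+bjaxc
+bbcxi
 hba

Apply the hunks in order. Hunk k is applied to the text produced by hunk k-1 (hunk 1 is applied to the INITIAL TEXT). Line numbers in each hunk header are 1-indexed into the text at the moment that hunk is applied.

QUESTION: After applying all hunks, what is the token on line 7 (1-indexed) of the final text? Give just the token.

Answer: nyh

Derivation:
Hunk 1: at line 1 remove [kgy,wdl] add [bfe,bpypd,hba] -> 7 lines: kyttr bfe bpypd hba tlp etfu fzsk
Hunk 2: at line 4 remove [tlp] add [pcaey,nyh] -> 8 lines: kyttr bfe bpypd hba pcaey nyh etfu fzsk
Hunk 3: at line 2 remove [bpypd] add [bjaxc,bbcxi] -> 9 lines: kyttr bfe bjaxc bbcxi hba pcaey nyh etfu fzsk
Final line 7: nyh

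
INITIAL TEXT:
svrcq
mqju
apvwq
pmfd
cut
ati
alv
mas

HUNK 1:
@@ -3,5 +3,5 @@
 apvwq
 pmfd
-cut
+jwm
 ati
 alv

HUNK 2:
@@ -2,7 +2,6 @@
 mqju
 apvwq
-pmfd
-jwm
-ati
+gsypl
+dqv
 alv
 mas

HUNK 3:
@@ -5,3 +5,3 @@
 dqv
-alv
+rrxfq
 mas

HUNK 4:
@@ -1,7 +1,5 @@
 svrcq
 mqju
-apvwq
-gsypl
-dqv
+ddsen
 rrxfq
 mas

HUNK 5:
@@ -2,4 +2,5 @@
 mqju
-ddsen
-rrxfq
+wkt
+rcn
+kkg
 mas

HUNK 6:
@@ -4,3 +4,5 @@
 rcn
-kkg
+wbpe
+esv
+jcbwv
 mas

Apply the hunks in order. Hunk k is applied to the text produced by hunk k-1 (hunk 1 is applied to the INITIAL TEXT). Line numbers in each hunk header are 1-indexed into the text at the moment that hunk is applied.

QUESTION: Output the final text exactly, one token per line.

Hunk 1: at line 3 remove [cut] add [jwm] -> 8 lines: svrcq mqju apvwq pmfd jwm ati alv mas
Hunk 2: at line 2 remove [pmfd,jwm,ati] add [gsypl,dqv] -> 7 lines: svrcq mqju apvwq gsypl dqv alv mas
Hunk 3: at line 5 remove [alv] add [rrxfq] -> 7 lines: svrcq mqju apvwq gsypl dqv rrxfq mas
Hunk 4: at line 1 remove [apvwq,gsypl,dqv] add [ddsen] -> 5 lines: svrcq mqju ddsen rrxfq mas
Hunk 5: at line 2 remove [ddsen,rrxfq] add [wkt,rcn,kkg] -> 6 lines: svrcq mqju wkt rcn kkg mas
Hunk 6: at line 4 remove [kkg] add [wbpe,esv,jcbwv] -> 8 lines: svrcq mqju wkt rcn wbpe esv jcbwv mas

Answer: svrcq
mqju
wkt
rcn
wbpe
esv
jcbwv
mas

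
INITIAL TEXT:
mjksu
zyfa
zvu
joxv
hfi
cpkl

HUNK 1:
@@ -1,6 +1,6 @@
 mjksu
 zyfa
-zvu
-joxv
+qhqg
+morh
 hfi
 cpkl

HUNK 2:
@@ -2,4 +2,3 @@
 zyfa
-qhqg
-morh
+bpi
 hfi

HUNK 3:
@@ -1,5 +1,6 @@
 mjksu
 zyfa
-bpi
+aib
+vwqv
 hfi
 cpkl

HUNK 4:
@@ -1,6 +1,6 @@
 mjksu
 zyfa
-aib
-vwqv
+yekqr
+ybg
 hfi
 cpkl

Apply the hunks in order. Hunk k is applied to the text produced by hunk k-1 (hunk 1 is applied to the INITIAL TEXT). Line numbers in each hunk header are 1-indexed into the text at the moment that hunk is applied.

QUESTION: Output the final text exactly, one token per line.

Answer: mjksu
zyfa
yekqr
ybg
hfi
cpkl

Derivation:
Hunk 1: at line 1 remove [zvu,joxv] add [qhqg,morh] -> 6 lines: mjksu zyfa qhqg morh hfi cpkl
Hunk 2: at line 2 remove [qhqg,morh] add [bpi] -> 5 lines: mjksu zyfa bpi hfi cpkl
Hunk 3: at line 1 remove [bpi] add [aib,vwqv] -> 6 lines: mjksu zyfa aib vwqv hfi cpkl
Hunk 4: at line 1 remove [aib,vwqv] add [yekqr,ybg] -> 6 lines: mjksu zyfa yekqr ybg hfi cpkl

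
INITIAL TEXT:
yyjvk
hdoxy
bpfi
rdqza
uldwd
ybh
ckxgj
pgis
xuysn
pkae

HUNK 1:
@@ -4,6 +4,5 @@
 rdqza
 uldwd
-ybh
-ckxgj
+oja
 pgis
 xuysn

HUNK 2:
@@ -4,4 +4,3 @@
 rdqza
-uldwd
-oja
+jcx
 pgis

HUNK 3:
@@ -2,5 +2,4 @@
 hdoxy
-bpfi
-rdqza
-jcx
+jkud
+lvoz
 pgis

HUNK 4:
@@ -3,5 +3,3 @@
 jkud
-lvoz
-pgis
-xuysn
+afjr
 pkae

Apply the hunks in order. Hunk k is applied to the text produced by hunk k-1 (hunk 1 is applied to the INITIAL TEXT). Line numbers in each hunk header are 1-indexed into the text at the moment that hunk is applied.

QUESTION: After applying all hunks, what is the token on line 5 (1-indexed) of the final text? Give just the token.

Hunk 1: at line 4 remove [ybh,ckxgj] add [oja] -> 9 lines: yyjvk hdoxy bpfi rdqza uldwd oja pgis xuysn pkae
Hunk 2: at line 4 remove [uldwd,oja] add [jcx] -> 8 lines: yyjvk hdoxy bpfi rdqza jcx pgis xuysn pkae
Hunk 3: at line 2 remove [bpfi,rdqza,jcx] add [jkud,lvoz] -> 7 lines: yyjvk hdoxy jkud lvoz pgis xuysn pkae
Hunk 4: at line 3 remove [lvoz,pgis,xuysn] add [afjr] -> 5 lines: yyjvk hdoxy jkud afjr pkae
Final line 5: pkae

Answer: pkae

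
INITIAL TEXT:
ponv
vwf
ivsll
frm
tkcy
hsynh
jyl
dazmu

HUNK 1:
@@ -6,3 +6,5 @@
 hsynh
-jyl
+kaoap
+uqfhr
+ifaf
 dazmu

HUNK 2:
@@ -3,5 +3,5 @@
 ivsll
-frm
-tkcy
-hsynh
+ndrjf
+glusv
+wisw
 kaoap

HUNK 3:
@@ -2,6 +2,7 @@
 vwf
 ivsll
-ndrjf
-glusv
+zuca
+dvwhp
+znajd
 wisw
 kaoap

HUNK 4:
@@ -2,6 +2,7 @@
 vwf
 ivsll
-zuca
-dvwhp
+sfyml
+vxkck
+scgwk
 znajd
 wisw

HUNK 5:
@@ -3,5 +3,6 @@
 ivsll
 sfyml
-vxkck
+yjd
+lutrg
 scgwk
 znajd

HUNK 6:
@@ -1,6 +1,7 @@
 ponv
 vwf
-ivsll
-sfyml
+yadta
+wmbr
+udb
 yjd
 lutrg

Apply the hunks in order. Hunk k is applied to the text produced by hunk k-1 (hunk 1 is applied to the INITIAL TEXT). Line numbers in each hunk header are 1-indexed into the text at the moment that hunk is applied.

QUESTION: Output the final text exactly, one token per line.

Hunk 1: at line 6 remove [jyl] add [kaoap,uqfhr,ifaf] -> 10 lines: ponv vwf ivsll frm tkcy hsynh kaoap uqfhr ifaf dazmu
Hunk 2: at line 3 remove [frm,tkcy,hsynh] add [ndrjf,glusv,wisw] -> 10 lines: ponv vwf ivsll ndrjf glusv wisw kaoap uqfhr ifaf dazmu
Hunk 3: at line 2 remove [ndrjf,glusv] add [zuca,dvwhp,znajd] -> 11 lines: ponv vwf ivsll zuca dvwhp znajd wisw kaoap uqfhr ifaf dazmu
Hunk 4: at line 2 remove [zuca,dvwhp] add [sfyml,vxkck,scgwk] -> 12 lines: ponv vwf ivsll sfyml vxkck scgwk znajd wisw kaoap uqfhr ifaf dazmu
Hunk 5: at line 3 remove [vxkck] add [yjd,lutrg] -> 13 lines: ponv vwf ivsll sfyml yjd lutrg scgwk znajd wisw kaoap uqfhr ifaf dazmu
Hunk 6: at line 1 remove [ivsll,sfyml] add [yadta,wmbr,udb] -> 14 lines: ponv vwf yadta wmbr udb yjd lutrg scgwk znajd wisw kaoap uqfhr ifaf dazmu

Answer: ponv
vwf
yadta
wmbr
udb
yjd
lutrg
scgwk
znajd
wisw
kaoap
uqfhr
ifaf
dazmu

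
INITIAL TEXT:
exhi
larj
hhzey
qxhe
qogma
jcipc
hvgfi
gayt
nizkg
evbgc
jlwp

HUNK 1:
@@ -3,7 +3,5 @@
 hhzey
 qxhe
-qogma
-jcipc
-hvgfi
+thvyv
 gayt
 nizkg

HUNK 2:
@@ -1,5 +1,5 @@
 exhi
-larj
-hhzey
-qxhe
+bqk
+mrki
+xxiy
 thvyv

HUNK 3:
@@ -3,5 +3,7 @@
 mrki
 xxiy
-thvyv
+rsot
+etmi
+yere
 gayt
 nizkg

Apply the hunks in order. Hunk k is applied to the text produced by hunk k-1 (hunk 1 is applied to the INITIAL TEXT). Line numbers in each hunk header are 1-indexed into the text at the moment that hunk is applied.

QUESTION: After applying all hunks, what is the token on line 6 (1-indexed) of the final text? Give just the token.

Answer: etmi

Derivation:
Hunk 1: at line 3 remove [qogma,jcipc,hvgfi] add [thvyv] -> 9 lines: exhi larj hhzey qxhe thvyv gayt nizkg evbgc jlwp
Hunk 2: at line 1 remove [larj,hhzey,qxhe] add [bqk,mrki,xxiy] -> 9 lines: exhi bqk mrki xxiy thvyv gayt nizkg evbgc jlwp
Hunk 3: at line 3 remove [thvyv] add [rsot,etmi,yere] -> 11 lines: exhi bqk mrki xxiy rsot etmi yere gayt nizkg evbgc jlwp
Final line 6: etmi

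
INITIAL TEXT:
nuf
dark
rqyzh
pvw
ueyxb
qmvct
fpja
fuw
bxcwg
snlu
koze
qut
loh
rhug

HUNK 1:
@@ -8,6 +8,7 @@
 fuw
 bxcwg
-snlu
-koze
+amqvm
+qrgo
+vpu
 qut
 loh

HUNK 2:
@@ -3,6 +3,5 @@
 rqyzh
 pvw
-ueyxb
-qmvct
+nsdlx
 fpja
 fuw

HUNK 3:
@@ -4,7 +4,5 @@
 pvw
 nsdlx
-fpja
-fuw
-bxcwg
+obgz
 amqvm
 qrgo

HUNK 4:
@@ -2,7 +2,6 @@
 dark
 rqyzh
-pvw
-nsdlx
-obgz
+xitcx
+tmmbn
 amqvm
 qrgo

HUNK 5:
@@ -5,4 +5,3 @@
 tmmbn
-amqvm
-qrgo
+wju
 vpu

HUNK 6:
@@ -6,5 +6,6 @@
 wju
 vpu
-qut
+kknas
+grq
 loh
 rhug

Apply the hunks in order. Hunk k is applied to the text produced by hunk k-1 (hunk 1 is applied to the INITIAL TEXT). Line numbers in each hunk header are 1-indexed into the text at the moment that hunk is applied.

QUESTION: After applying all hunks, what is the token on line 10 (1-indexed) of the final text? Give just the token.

Hunk 1: at line 8 remove [snlu,koze] add [amqvm,qrgo,vpu] -> 15 lines: nuf dark rqyzh pvw ueyxb qmvct fpja fuw bxcwg amqvm qrgo vpu qut loh rhug
Hunk 2: at line 3 remove [ueyxb,qmvct] add [nsdlx] -> 14 lines: nuf dark rqyzh pvw nsdlx fpja fuw bxcwg amqvm qrgo vpu qut loh rhug
Hunk 3: at line 4 remove [fpja,fuw,bxcwg] add [obgz] -> 12 lines: nuf dark rqyzh pvw nsdlx obgz amqvm qrgo vpu qut loh rhug
Hunk 4: at line 2 remove [pvw,nsdlx,obgz] add [xitcx,tmmbn] -> 11 lines: nuf dark rqyzh xitcx tmmbn amqvm qrgo vpu qut loh rhug
Hunk 5: at line 5 remove [amqvm,qrgo] add [wju] -> 10 lines: nuf dark rqyzh xitcx tmmbn wju vpu qut loh rhug
Hunk 6: at line 6 remove [qut] add [kknas,grq] -> 11 lines: nuf dark rqyzh xitcx tmmbn wju vpu kknas grq loh rhug
Final line 10: loh

Answer: loh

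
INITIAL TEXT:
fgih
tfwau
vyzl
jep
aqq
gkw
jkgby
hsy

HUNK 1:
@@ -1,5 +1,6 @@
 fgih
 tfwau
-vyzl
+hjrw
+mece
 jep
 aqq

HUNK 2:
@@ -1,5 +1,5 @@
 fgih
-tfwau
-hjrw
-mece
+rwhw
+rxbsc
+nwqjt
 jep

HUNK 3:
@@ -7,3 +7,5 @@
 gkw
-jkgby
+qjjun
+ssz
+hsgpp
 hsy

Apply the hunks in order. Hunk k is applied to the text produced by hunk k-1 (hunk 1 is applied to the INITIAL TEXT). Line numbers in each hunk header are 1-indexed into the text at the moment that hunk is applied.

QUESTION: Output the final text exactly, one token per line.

Hunk 1: at line 1 remove [vyzl] add [hjrw,mece] -> 9 lines: fgih tfwau hjrw mece jep aqq gkw jkgby hsy
Hunk 2: at line 1 remove [tfwau,hjrw,mece] add [rwhw,rxbsc,nwqjt] -> 9 lines: fgih rwhw rxbsc nwqjt jep aqq gkw jkgby hsy
Hunk 3: at line 7 remove [jkgby] add [qjjun,ssz,hsgpp] -> 11 lines: fgih rwhw rxbsc nwqjt jep aqq gkw qjjun ssz hsgpp hsy

Answer: fgih
rwhw
rxbsc
nwqjt
jep
aqq
gkw
qjjun
ssz
hsgpp
hsy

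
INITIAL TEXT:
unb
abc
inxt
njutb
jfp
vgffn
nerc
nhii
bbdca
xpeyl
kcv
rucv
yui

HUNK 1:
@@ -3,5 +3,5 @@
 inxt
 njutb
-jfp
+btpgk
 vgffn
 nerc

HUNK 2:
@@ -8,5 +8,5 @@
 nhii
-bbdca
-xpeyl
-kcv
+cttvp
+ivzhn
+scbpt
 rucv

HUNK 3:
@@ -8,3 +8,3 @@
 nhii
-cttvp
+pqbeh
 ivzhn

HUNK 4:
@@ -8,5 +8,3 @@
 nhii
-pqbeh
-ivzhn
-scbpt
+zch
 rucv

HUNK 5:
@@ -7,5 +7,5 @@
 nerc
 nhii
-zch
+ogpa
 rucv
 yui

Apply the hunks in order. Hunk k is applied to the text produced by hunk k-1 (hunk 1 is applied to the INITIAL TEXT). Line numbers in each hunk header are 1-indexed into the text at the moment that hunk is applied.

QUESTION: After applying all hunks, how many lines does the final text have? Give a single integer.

Answer: 11

Derivation:
Hunk 1: at line 3 remove [jfp] add [btpgk] -> 13 lines: unb abc inxt njutb btpgk vgffn nerc nhii bbdca xpeyl kcv rucv yui
Hunk 2: at line 8 remove [bbdca,xpeyl,kcv] add [cttvp,ivzhn,scbpt] -> 13 lines: unb abc inxt njutb btpgk vgffn nerc nhii cttvp ivzhn scbpt rucv yui
Hunk 3: at line 8 remove [cttvp] add [pqbeh] -> 13 lines: unb abc inxt njutb btpgk vgffn nerc nhii pqbeh ivzhn scbpt rucv yui
Hunk 4: at line 8 remove [pqbeh,ivzhn,scbpt] add [zch] -> 11 lines: unb abc inxt njutb btpgk vgffn nerc nhii zch rucv yui
Hunk 5: at line 7 remove [zch] add [ogpa] -> 11 lines: unb abc inxt njutb btpgk vgffn nerc nhii ogpa rucv yui
Final line count: 11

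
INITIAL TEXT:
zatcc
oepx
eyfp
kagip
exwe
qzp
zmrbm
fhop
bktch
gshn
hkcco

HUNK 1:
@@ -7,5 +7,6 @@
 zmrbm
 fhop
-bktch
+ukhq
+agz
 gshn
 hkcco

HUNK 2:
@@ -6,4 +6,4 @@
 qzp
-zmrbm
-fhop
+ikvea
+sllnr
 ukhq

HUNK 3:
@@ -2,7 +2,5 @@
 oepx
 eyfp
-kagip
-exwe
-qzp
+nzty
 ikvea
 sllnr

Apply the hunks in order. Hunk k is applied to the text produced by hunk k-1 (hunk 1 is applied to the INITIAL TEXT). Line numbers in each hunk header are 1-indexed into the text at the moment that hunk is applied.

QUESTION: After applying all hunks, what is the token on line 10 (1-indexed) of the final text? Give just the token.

Hunk 1: at line 7 remove [bktch] add [ukhq,agz] -> 12 lines: zatcc oepx eyfp kagip exwe qzp zmrbm fhop ukhq agz gshn hkcco
Hunk 2: at line 6 remove [zmrbm,fhop] add [ikvea,sllnr] -> 12 lines: zatcc oepx eyfp kagip exwe qzp ikvea sllnr ukhq agz gshn hkcco
Hunk 3: at line 2 remove [kagip,exwe,qzp] add [nzty] -> 10 lines: zatcc oepx eyfp nzty ikvea sllnr ukhq agz gshn hkcco
Final line 10: hkcco

Answer: hkcco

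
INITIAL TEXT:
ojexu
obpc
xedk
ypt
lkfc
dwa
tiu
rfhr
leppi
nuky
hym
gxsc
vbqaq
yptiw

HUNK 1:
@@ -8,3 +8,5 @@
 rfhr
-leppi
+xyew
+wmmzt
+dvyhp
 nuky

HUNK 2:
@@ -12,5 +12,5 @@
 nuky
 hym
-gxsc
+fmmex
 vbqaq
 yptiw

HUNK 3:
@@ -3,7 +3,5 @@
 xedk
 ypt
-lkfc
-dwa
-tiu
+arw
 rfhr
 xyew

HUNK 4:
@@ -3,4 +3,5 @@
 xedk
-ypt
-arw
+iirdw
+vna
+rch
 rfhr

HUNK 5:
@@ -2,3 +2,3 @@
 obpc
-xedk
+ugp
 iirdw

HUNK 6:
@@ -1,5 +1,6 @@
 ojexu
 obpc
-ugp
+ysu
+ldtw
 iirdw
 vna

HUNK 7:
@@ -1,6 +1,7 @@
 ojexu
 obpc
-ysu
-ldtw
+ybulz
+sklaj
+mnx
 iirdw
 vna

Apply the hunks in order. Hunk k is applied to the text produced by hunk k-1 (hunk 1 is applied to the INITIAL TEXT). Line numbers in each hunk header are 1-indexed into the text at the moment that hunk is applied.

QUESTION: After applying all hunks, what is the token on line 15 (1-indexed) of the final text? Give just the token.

Answer: fmmex

Derivation:
Hunk 1: at line 8 remove [leppi] add [xyew,wmmzt,dvyhp] -> 16 lines: ojexu obpc xedk ypt lkfc dwa tiu rfhr xyew wmmzt dvyhp nuky hym gxsc vbqaq yptiw
Hunk 2: at line 12 remove [gxsc] add [fmmex] -> 16 lines: ojexu obpc xedk ypt lkfc dwa tiu rfhr xyew wmmzt dvyhp nuky hym fmmex vbqaq yptiw
Hunk 3: at line 3 remove [lkfc,dwa,tiu] add [arw] -> 14 lines: ojexu obpc xedk ypt arw rfhr xyew wmmzt dvyhp nuky hym fmmex vbqaq yptiw
Hunk 4: at line 3 remove [ypt,arw] add [iirdw,vna,rch] -> 15 lines: ojexu obpc xedk iirdw vna rch rfhr xyew wmmzt dvyhp nuky hym fmmex vbqaq yptiw
Hunk 5: at line 2 remove [xedk] add [ugp] -> 15 lines: ojexu obpc ugp iirdw vna rch rfhr xyew wmmzt dvyhp nuky hym fmmex vbqaq yptiw
Hunk 6: at line 1 remove [ugp] add [ysu,ldtw] -> 16 lines: ojexu obpc ysu ldtw iirdw vna rch rfhr xyew wmmzt dvyhp nuky hym fmmex vbqaq yptiw
Hunk 7: at line 1 remove [ysu,ldtw] add [ybulz,sklaj,mnx] -> 17 lines: ojexu obpc ybulz sklaj mnx iirdw vna rch rfhr xyew wmmzt dvyhp nuky hym fmmex vbqaq yptiw
Final line 15: fmmex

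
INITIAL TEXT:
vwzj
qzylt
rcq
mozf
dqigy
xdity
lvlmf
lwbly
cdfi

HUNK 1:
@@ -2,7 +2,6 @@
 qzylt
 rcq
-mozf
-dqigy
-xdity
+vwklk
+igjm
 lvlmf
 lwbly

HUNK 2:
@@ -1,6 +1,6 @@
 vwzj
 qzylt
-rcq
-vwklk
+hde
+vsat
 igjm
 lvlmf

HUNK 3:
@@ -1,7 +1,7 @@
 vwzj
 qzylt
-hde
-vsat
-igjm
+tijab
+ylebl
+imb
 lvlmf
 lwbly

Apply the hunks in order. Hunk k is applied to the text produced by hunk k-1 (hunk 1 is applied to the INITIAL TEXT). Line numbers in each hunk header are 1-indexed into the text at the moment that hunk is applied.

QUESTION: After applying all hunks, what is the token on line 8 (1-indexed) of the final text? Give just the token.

Hunk 1: at line 2 remove [mozf,dqigy,xdity] add [vwklk,igjm] -> 8 lines: vwzj qzylt rcq vwklk igjm lvlmf lwbly cdfi
Hunk 2: at line 1 remove [rcq,vwklk] add [hde,vsat] -> 8 lines: vwzj qzylt hde vsat igjm lvlmf lwbly cdfi
Hunk 3: at line 1 remove [hde,vsat,igjm] add [tijab,ylebl,imb] -> 8 lines: vwzj qzylt tijab ylebl imb lvlmf lwbly cdfi
Final line 8: cdfi

Answer: cdfi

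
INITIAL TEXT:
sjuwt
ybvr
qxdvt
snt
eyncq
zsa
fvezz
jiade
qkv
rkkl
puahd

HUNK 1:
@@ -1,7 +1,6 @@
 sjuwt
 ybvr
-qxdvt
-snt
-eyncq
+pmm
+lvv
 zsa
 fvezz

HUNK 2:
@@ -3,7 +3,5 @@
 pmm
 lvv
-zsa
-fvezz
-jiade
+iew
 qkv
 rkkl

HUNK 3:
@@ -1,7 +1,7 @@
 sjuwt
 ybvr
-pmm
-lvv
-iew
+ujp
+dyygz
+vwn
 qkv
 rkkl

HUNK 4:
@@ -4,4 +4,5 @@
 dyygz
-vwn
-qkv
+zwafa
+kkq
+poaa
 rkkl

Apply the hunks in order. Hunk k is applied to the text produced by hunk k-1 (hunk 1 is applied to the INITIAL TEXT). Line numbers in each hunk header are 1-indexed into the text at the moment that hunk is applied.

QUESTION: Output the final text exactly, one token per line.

Hunk 1: at line 1 remove [qxdvt,snt,eyncq] add [pmm,lvv] -> 10 lines: sjuwt ybvr pmm lvv zsa fvezz jiade qkv rkkl puahd
Hunk 2: at line 3 remove [zsa,fvezz,jiade] add [iew] -> 8 lines: sjuwt ybvr pmm lvv iew qkv rkkl puahd
Hunk 3: at line 1 remove [pmm,lvv,iew] add [ujp,dyygz,vwn] -> 8 lines: sjuwt ybvr ujp dyygz vwn qkv rkkl puahd
Hunk 4: at line 4 remove [vwn,qkv] add [zwafa,kkq,poaa] -> 9 lines: sjuwt ybvr ujp dyygz zwafa kkq poaa rkkl puahd

Answer: sjuwt
ybvr
ujp
dyygz
zwafa
kkq
poaa
rkkl
puahd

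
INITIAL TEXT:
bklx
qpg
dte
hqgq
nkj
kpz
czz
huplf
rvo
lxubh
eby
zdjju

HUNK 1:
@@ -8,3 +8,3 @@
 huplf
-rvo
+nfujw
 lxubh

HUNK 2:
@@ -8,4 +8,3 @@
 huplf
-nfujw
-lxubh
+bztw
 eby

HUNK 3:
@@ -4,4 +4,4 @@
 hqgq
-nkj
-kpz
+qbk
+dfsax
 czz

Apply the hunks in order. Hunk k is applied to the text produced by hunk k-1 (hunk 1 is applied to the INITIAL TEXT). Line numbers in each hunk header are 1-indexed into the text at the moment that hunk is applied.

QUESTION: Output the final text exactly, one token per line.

Hunk 1: at line 8 remove [rvo] add [nfujw] -> 12 lines: bklx qpg dte hqgq nkj kpz czz huplf nfujw lxubh eby zdjju
Hunk 2: at line 8 remove [nfujw,lxubh] add [bztw] -> 11 lines: bklx qpg dte hqgq nkj kpz czz huplf bztw eby zdjju
Hunk 3: at line 4 remove [nkj,kpz] add [qbk,dfsax] -> 11 lines: bklx qpg dte hqgq qbk dfsax czz huplf bztw eby zdjju

Answer: bklx
qpg
dte
hqgq
qbk
dfsax
czz
huplf
bztw
eby
zdjju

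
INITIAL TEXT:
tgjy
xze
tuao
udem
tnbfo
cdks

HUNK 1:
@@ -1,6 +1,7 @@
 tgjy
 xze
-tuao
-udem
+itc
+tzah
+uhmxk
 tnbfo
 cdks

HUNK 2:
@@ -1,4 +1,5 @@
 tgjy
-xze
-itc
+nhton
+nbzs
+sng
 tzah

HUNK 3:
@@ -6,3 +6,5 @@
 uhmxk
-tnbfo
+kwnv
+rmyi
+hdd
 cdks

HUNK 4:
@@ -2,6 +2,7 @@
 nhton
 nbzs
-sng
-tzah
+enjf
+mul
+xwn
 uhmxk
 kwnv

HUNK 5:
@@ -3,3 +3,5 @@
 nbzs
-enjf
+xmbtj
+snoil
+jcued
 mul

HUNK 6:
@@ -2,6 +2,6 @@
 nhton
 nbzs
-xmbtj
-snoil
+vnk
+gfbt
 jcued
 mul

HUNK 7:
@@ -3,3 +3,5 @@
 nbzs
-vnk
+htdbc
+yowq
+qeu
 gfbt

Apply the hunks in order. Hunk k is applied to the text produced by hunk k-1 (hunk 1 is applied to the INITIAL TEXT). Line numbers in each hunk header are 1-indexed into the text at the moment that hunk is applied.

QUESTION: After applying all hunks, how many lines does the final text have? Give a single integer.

Hunk 1: at line 1 remove [tuao,udem] add [itc,tzah,uhmxk] -> 7 lines: tgjy xze itc tzah uhmxk tnbfo cdks
Hunk 2: at line 1 remove [xze,itc] add [nhton,nbzs,sng] -> 8 lines: tgjy nhton nbzs sng tzah uhmxk tnbfo cdks
Hunk 3: at line 6 remove [tnbfo] add [kwnv,rmyi,hdd] -> 10 lines: tgjy nhton nbzs sng tzah uhmxk kwnv rmyi hdd cdks
Hunk 4: at line 2 remove [sng,tzah] add [enjf,mul,xwn] -> 11 lines: tgjy nhton nbzs enjf mul xwn uhmxk kwnv rmyi hdd cdks
Hunk 5: at line 3 remove [enjf] add [xmbtj,snoil,jcued] -> 13 lines: tgjy nhton nbzs xmbtj snoil jcued mul xwn uhmxk kwnv rmyi hdd cdks
Hunk 6: at line 2 remove [xmbtj,snoil] add [vnk,gfbt] -> 13 lines: tgjy nhton nbzs vnk gfbt jcued mul xwn uhmxk kwnv rmyi hdd cdks
Hunk 7: at line 3 remove [vnk] add [htdbc,yowq,qeu] -> 15 lines: tgjy nhton nbzs htdbc yowq qeu gfbt jcued mul xwn uhmxk kwnv rmyi hdd cdks
Final line count: 15

Answer: 15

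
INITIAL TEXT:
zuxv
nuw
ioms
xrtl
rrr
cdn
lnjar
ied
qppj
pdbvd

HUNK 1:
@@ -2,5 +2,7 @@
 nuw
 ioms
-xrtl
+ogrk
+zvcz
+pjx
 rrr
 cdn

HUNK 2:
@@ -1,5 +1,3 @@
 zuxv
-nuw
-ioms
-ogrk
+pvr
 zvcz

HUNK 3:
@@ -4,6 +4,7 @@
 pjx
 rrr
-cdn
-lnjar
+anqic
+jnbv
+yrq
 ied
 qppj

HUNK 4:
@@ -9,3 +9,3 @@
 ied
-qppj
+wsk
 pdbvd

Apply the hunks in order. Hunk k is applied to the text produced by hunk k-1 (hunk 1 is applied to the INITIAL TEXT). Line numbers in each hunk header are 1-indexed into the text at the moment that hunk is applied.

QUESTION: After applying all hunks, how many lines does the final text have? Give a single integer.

Hunk 1: at line 2 remove [xrtl] add [ogrk,zvcz,pjx] -> 12 lines: zuxv nuw ioms ogrk zvcz pjx rrr cdn lnjar ied qppj pdbvd
Hunk 2: at line 1 remove [nuw,ioms,ogrk] add [pvr] -> 10 lines: zuxv pvr zvcz pjx rrr cdn lnjar ied qppj pdbvd
Hunk 3: at line 4 remove [cdn,lnjar] add [anqic,jnbv,yrq] -> 11 lines: zuxv pvr zvcz pjx rrr anqic jnbv yrq ied qppj pdbvd
Hunk 4: at line 9 remove [qppj] add [wsk] -> 11 lines: zuxv pvr zvcz pjx rrr anqic jnbv yrq ied wsk pdbvd
Final line count: 11

Answer: 11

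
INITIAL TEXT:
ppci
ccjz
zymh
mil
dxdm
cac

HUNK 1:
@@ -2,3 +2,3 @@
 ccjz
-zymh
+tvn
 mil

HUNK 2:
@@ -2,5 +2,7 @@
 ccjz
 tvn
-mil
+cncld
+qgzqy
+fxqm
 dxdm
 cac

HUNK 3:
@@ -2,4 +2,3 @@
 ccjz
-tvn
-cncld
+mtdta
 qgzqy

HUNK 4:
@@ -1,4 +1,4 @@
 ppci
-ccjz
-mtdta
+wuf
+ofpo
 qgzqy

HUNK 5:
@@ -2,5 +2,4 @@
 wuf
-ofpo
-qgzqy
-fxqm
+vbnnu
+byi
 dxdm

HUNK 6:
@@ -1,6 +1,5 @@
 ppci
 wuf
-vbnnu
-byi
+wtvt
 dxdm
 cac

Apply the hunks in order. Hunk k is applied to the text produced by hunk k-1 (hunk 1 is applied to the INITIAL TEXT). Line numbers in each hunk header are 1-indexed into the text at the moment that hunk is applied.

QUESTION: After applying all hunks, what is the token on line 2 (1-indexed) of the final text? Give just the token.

Answer: wuf

Derivation:
Hunk 1: at line 2 remove [zymh] add [tvn] -> 6 lines: ppci ccjz tvn mil dxdm cac
Hunk 2: at line 2 remove [mil] add [cncld,qgzqy,fxqm] -> 8 lines: ppci ccjz tvn cncld qgzqy fxqm dxdm cac
Hunk 3: at line 2 remove [tvn,cncld] add [mtdta] -> 7 lines: ppci ccjz mtdta qgzqy fxqm dxdm cac
Hunk 4: at line 1 remove [ccjz,mtdta] add [wuf,ofpo] -> 7 lines: ppci wuf ofpo qgzqy fxqm dxdm cac
Hunk 5: at line 2 remove [ofpo,qgzqy,fxqm] add [vbnnu,byi] -> 6 lines: ppci wuf vbnnu byi dxdm cac
Hunk 6: at line 1 remove [vbnnu,byi] add [wtvt] -> 5 lines: ppci wuf wtvt dxdm cac
Final line 2: wuf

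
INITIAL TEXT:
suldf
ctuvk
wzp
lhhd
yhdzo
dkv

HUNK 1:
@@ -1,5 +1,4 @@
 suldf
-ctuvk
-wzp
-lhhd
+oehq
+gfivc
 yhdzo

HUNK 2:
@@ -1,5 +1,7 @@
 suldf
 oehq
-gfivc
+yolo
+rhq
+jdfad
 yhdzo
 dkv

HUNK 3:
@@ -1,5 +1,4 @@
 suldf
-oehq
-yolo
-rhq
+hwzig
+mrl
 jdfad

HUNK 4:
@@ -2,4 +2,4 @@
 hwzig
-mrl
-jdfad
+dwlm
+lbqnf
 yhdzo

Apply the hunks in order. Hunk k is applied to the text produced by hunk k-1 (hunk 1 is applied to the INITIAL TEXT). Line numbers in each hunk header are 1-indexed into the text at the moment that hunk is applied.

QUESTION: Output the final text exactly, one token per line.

Hunk 1: at line 1 remove [ctuvk,wzp,lhhd] add [oehq,gfivc] -> 5 lines: suldf oehq gfivc yhdzo dkv
Hunk 2: at line 1 remove [gfivc] add [yolo,rhq,jdfad] -> 7 lines: suldf oehq yolo rhq jdfad yhdzo dkv
Hunk 3: at line 1 remove [oehq,yolo,rhq] add [hwzig,mrl] -> 6 lines: suldf hwzig mrl jdfad yhdzo dkv
Hunk 4: at line 2 remove [mrl,jdfad] add [dwlm,lbqnf] -> 6 lines: suldf hwzig dwlm lbqnf yhdzo dkv

Answer: suldf
hwzig
dwlm
lbqnf
yhdzo
dkv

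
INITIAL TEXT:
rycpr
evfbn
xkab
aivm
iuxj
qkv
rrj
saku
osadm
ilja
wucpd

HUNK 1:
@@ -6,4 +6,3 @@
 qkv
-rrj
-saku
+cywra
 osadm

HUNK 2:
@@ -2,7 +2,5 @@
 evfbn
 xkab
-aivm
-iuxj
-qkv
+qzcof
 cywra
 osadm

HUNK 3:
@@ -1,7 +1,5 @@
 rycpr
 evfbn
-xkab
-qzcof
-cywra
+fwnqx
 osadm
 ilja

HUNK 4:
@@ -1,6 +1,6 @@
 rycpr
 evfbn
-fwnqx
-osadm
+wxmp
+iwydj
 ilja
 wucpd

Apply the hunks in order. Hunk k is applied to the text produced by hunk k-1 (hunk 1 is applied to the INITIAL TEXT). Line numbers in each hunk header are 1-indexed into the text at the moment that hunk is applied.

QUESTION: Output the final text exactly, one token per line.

Hunk 1: at line 6 remove [rrj,saku] add [cywra] -> 10 lines: rycpr evfbn xkab aivm iuxj qkv cywra osadm ilja wucpd
Hunk 2: at line 2 remove [aivm,iuxj,qkv] add [qzcof] -> 8 lines: rycpr evfbn xkab qzcof cywra osadm ilja wucpd
Hunk 3: at line 1 remove [xkab,qzcof,cywra] add [fwnqx] -> 6 lines: rycpr evfbn fwnqx osadm ilja wucpd
Hunk 4: at line 1 remove [fwnqx,osadm] add [wxmp,iwydj] -> 6 lines: rycpr evfbn wxmp iwydj ilja wucpd

Answer: rycpr
evfbn
wxmp
iwydj
ilja
wucpd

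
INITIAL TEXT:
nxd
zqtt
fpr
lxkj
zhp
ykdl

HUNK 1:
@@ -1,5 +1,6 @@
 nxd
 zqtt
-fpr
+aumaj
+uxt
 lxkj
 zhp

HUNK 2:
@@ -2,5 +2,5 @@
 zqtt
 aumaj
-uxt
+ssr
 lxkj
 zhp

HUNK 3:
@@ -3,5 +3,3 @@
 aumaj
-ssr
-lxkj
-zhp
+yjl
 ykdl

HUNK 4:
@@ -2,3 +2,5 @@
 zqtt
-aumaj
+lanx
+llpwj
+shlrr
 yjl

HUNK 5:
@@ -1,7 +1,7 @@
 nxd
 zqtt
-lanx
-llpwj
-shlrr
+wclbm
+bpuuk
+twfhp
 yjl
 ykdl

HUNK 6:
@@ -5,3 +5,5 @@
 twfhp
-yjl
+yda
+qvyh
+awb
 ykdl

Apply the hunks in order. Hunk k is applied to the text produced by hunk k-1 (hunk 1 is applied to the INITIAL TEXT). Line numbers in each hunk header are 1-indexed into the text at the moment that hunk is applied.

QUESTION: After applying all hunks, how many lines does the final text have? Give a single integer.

Hunk 1: at line 1 remove [fpr] add [aumaj,uxt] -> 7 lines: nxd zqtt aumaj uxt lxkj zhp ykdl
Hunk 2: at line 2 remove [uxt] add [ssr] -> 7 lines: nxd zqtt aumaj ssr lxkj zhp ykdl
Hunk 3: at line 3 remove [ssr,lxkj,zhp] add [yjl] -> 5 lines: nxd zqtt aumaj yjl ykdl
Hunk 4: at line 2 remove [aumaj] add [lanx,llpwj,shlrr] -> 7 lines: nxd zqtt lanx llpwj shlrr yjl ykdl
Hunk 5: at line 1 remove [lanx,llpwj,shlrr] add [wclbm,bpuuk,twfhp] -> 7 lines: nxd zqtt wclbm bpuuk twfhp yjl ykdl
Hunk 6: at line 5 remove [yjl] add [yda,qvyh,awb] -> 9 lines: nxd zqtt wclbm bpuuk twfhp yda qvyh awb ykdl
Final line count: 9

Answer: 9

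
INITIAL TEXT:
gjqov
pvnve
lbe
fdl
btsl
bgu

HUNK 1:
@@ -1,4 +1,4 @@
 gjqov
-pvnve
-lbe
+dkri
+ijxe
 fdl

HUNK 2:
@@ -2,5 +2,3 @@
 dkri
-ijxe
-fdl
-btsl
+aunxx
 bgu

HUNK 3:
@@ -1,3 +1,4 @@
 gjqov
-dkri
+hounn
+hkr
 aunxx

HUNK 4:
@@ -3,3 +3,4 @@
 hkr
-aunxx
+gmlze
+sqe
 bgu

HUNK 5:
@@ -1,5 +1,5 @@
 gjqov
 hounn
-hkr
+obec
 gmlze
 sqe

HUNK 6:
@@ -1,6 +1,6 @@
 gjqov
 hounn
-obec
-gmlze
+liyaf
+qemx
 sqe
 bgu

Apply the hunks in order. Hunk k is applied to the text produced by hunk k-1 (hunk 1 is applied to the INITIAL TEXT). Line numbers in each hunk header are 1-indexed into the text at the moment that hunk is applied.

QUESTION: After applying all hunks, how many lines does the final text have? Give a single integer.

Answer: 6

Derivation:
Hunk 1: at line 1 remove [pvnve,lbe] add [dkri,ijxe] -> 6 lines: gjqov dkri ijxe fdl btsl bgu
Hunk 2: at line 2 remove [ijxe,fdl,btsl] add [aunxx] -> 4 lines: gjqov dkri aunxx bgu
Hunk 3: at line 1 remove [dkri] add [hounn,hkr] -> 5 lines: gjqov hounn hkr aunxx bgu
Hunk 4: at line 3 remove [aunxx] add [gmlze,sqe] -> 6 lines: gjqov hounn hkr gmlze sqe bgu
Hunk 5: at line 1 remove [hkr] add [obec] -> 6 lines: gjqov hounn obec gmlze sqe bgu
Hunk 6: at line 1 remove [obec,gmlze] add [liyaf,qemx] -> 6 lines: gjqov hounn liyaf qemx sqe bgu
Final line count: 6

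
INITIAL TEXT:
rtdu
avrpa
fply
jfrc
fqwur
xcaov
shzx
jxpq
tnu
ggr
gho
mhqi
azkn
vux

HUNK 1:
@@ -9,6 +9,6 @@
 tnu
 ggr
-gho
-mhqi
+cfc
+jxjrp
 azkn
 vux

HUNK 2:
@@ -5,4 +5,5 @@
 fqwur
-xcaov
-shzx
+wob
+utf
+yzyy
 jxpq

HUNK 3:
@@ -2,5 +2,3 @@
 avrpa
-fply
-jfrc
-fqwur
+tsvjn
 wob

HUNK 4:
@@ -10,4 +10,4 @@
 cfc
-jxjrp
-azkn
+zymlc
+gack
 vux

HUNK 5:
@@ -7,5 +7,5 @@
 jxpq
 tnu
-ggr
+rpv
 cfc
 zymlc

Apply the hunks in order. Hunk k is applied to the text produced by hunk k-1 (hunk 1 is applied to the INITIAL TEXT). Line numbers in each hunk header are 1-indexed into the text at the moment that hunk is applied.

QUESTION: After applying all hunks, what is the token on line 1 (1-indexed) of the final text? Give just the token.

Answer: rtdu

Derivation:
Hunk 1: at line 9 remove [gho,mhqi] add [cfc,jxjrp] -> 14 lines: rtdu avrpa fply jfrc fqwur xcaov shzx jxpq tnu ggr cfc jxjrp azkn vux
Hunk 2: at line 5 remove [xcaov,shzx] add [wob,utf,yzyy] -> 15 lines: rtdu avrpa fply jfrc fqwur wob utf yzyy jxpq tnu ggr cfc jxjrp azkn vux
Hunk 3: at line 2 remove [fply,jfrc,fqwur] add [tsvjn] -> 13 lines: rtdu avrpa tsvjn wob utf yzyy jxpq tnu ggr cfc jxjrp azkn vux
Hunk 4: at line 10 remove [jxjrp,azkn] add [zymlc,gack] -> 13 lines: rtdu avrpa tsvjn wob utf yzyy jxpq tnu ggr cfc zymlc gack vux
Hunk 5: at line 7 remove [ggr] add [rpv] -> 13 lines: rtdu avrpa tsvjn wob utf yzyy jxpq tnu rpv cfc zymlc gack vux
Final line 1: rtdu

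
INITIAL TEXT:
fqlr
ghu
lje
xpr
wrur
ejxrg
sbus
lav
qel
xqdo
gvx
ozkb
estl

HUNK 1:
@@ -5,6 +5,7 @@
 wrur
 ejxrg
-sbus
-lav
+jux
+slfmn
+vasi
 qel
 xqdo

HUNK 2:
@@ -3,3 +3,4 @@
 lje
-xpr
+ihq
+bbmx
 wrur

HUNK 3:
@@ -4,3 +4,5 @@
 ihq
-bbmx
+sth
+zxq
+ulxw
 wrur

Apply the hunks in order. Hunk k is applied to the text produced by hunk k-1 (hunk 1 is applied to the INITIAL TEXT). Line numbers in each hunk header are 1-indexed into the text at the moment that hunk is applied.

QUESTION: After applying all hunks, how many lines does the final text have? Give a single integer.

Hunk 1: at line 5 remove [sbus,lav] add [jux,slfmn,vasi] -> 14 lines: fqlr ghu lje xpr wrur ejxrg jux slfmn vasi qel xqdo gvx ozkb estl
Hunk 2: at line 3 remove [xpr] add [ihq,bbmx] -> 15 lines: fqlr ghu lje ihq bbmx wrur ejxrg jux slfmn vasi qel xqdo gvx ozkb estl
Hunk 3: at line 4 remove [bbmx] add [sth,zxq,ulxw] -> 17 lines: fqlr ghu lje ihq sth zxq ulxw wrur ejxrg jux slfmn vasi qel xqdo gvx ozkb estl
Final line count: 17

Answer: 17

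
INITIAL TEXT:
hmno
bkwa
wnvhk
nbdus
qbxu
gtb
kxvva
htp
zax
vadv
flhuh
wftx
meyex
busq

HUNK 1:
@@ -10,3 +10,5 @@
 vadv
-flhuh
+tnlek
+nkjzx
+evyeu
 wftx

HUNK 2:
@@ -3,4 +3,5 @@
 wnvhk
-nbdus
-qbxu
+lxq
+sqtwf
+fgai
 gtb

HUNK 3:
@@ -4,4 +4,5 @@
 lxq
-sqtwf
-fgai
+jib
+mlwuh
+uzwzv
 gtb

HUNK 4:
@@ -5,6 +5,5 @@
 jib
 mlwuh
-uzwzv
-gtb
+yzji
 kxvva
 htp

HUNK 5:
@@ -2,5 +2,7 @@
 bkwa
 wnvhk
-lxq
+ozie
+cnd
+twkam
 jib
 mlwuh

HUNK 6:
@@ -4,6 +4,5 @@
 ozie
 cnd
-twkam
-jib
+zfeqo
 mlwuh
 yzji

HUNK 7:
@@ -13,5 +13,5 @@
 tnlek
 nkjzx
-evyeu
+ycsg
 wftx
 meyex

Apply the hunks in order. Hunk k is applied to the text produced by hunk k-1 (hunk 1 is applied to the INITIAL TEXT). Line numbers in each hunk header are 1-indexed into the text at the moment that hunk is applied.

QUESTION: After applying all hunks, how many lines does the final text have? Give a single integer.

Hunk 1: at line 10 remove [flhuh] add [tnlek,nkjzx,evyeu] -> 16 lines: hmno bkwa wnvhk nbdus qbxu gtb kxvva htp zax vadv tnlek nkjzx evyeu wftx meyex busq
Hunk 2: at line 3 remove [nbdus,qbxu] add [lxq,sqtwf,fgai] -> 17 lines: hmno bkwa wnvhk lxq sqtwf fgai gtb kxvva htp zax vadv tnlek nkjzx evyeu wftx meyex busq
Hunk 3: at line 4 remove [sqtwf,fgai] add [jib,mlwuh,uzwzv] -> 18 lines: hmno bkwa wnvhk lxq jib mlwuh uzwzv gtb kxvva htp zax vadv tnlek nkjzx evyeu wftx meyex busq
Hunk 4: at line 5 remove [uzwzv,gtb] add [yzji] -> 17 lines: hmno bkwa wnvhk lxq jib mlwuh yzji kxvva htp zax vadv tnlek nkjzx evyeu wftx meyex busq
Hunk 5: at line 2 remove [lxq] add [ozie,cnd,twkam] -> 19 lines: hmno bkwa wnvhk ozie cnd twkam jib mlwuh yzji kxvva htp zax vadv tnlek nkjzx evyeu wftx meyex busq
Hunk 6: at line 4 remove [twkam,jib] add [zfeqo] -> 18 lines: hmno bkwa wnvhk ozie cnd zfeqo mlwuh yzji kxvva htp zax vadv tnlek nkjzx evyeu wftx meyex busq
Hunk 7: at line 13 remove [evyeu] add [ycsg] -> 18 lines: hmno bkwa wnvhk ozie cnd zfeqo mlwuh yzji kxvva htp zax vadv tnlek nkjzx ycsg wftx meyex busq
Final line count: 18

Answer: 18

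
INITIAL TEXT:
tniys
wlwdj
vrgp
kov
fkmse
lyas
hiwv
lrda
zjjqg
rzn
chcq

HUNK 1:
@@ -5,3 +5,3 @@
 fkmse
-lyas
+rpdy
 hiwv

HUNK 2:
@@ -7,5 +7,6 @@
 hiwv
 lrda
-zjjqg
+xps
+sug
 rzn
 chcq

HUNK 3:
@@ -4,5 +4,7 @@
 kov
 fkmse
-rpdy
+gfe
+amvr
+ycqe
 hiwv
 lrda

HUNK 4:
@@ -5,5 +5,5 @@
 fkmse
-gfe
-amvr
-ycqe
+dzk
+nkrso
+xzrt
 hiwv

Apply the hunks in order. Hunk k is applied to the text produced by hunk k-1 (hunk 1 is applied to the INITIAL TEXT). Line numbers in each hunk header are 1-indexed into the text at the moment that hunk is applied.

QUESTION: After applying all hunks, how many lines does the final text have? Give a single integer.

Answer: 14

Derivation:
Hunk 1: at line 5 remove [lyas] add [rpdy] -> 11 lines: tniys wlwdj vrgp kov fkmse rpdy hiwv lrda zjjqg rzn chcq
Hunk 2: at line 7 remove [zjjqg] add [xps,sug] -> 12 lines: tniys wlwdj vrgp kov fkmse rpdy hiwv lrda xps sug rzn chcq
Hunk 3: at line 4 remove [rpdy] add [gfe,amvr,ycqe] -> 14 lines: tniys wlwdj vrgp kov fkmse gfe amvr ycqe hiwv lrda xps sug rzn chcq
Hunk 4: at line 5 remove [gfe,amvr,ycqe] add [dzk,nkrso,xzrt] -> 14 lines: tniys wlwdj vrgp kov fkmse dzk nkrso xzrt hiwv lrda xps sug rzn chcq
Final line count: 14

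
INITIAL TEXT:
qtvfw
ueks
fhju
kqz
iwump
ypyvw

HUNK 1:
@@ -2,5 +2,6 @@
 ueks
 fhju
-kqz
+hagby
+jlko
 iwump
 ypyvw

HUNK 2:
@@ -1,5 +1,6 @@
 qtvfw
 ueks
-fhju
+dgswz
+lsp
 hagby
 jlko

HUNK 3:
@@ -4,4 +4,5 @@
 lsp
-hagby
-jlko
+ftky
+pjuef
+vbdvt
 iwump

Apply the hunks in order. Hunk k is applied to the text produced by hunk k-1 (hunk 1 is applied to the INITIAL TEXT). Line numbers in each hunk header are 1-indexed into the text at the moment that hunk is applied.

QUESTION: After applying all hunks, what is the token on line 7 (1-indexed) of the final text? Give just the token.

Answer: vbdvt

Derivation:
Hunk 1: at line 2 remove [kqz] add [hagby,jlko] -> 7 lines: qtvfw ueks fhju hagby jlko iwump ypyvw
Hunk 2: at line 1 remove [fhju] add [dgswz,lsp] -> 8 lines: qtvfw ueks dgswz lsp hagby jlko iwump ypyvw
Hunk 3: at line 4 remove [hagby,jlko] add [ftky,pjuef,vbdvt] -> 9 lines: qtvfw ueks dgswz lsp ftky pjuef vbdvt iwump ypyvw
Final line 7: vbdvt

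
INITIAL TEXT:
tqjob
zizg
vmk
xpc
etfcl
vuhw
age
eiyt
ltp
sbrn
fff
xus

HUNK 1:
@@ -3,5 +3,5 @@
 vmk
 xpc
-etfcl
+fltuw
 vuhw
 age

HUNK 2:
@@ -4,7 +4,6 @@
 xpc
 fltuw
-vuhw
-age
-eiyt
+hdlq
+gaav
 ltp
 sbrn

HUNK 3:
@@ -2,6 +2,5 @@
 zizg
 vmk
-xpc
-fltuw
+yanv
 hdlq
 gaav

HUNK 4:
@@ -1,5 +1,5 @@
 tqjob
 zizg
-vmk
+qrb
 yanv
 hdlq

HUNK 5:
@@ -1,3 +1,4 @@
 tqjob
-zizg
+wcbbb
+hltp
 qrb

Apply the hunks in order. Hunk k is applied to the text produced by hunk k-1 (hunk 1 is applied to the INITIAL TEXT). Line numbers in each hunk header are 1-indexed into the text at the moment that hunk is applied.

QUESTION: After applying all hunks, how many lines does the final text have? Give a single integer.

Answer: 11

Derivation:
Hunk 1: at line 3 remove [etfcl] add [fltuw] -> 12 lines: tqjob zizg vmk xpc fltuw vuhw age eiyt ltp sbrn fff xus
Hunk 2: at line 4 remove [vuhw,age,eiyt] add [hdlq,gaav] -> 11 lines: tqjob zizg vmk xpc fltuw hdlq gaav ltp sbrn fff xus
Hunk 3: at line 2 remove [xpc,fltuw] add [yanv] -> 10 lines: tqjob zizg vmk yanv hdlq gaav ltp sbrn fff xus
Hunk 4: at line 1 remove [vmk] add [qrb] -> 10 lines: tqjob zizg qrb yanv hdlq gaav ltp sbrn fff xus
Hunk 5: at line 1 remove [zizg] add [wcbbb,hltp] -> 11 lines: tqjob wcbbb hltp qrb yanv hdlq gaav ltp sbrn fff xus
Final line count: 11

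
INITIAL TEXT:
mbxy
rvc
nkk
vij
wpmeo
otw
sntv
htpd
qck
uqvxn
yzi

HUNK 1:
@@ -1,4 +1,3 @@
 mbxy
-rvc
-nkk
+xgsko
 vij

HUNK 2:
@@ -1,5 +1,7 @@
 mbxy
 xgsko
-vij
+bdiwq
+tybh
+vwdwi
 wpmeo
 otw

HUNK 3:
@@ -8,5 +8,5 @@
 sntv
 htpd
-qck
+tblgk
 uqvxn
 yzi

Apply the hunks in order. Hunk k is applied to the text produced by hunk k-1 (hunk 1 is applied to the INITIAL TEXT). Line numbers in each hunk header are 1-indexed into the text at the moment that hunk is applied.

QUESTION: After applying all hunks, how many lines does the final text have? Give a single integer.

Hunk 1: at line 1 remove [rvc,nkk] add [xgsko] -> 10 lines: mbxy xgsko vij wpmeo otw sntv htpd qck uqvxn yzi
Hunk 2: at line 1 remove [vij] add [bdiwq,tybh,vwdwi] -> 12 lines: mbxy xgsko bdiwq tybh vwdwi wpmeo otw sntv htpd qck uqvxn yzi
Hunk 3: at line 8 remove [qck] add [tblgk] -> 12 lines: mbxy xgsko bdiwq tybh vwdwi wpmeo otw sntv htpd tblgk uqvxn yzi
Final line count: 12

Answer: 12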